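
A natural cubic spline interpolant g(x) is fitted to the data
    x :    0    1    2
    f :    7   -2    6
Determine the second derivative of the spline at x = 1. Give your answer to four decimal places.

With σ_i denoting the second derivative at x_i, h_i = 1, 1, and Δ_i = (y_(i+1) − y_i)/h_i = -9, 8:
  1·σ_0 + 4·σ_1 + 1·σ_2 = 6(Δ_1 - Δ_0) = 102
Natural end conditions: σ_0 = σ_2 = 0.
Solving: σ_0 = 0, σ_1 = 51/2, σ_2 = 0.

25.5000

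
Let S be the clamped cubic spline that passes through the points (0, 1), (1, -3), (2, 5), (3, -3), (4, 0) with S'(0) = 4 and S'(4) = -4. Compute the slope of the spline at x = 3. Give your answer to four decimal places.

Put M_i = S'' at the i-th knot. Here h = (1, 1, 1, 1) and Δ = (-4, 8, -8, 3), so the interior equations h_(i-1)·M_(i-1) + 2(h_(i-1)+h_i)·M_i + h_i·M_(i+1) = 6(Δ_i − Δ_(i-1)) read
  1·M_0 + 4·M_1 + 1·M_2 = 6(Δ_1 - Δ_0) = 72
  1·M_1 + 4·M_2 + 1·M_3 = 6(Δ_2 - Δ_1) = -96
  1·M_2 + 4·M_3 + 1·M_4 = 6(Δ_3 - Δ_2) = 66
Clamped end conditions give two more equations: 2h_0·M_0 + h_0·M_1 = 6(Δ_0 - S'(0)) = -48 and h_3·M_3 + 2h_3·M_4 = 6(S'(4) - Δ_3) = -42.
Forward elimination and back-substitution give M_0 = -1229/28, M_1 = 557/14, M_2 = -173/4, M_3 = 521/14, M_4 = -1109/28.
On [3, 4], S'(x) = b_3 + 2c_3·(x - 3) + 3d_3·(x - 3)² with b_3 = Δ_3 - h_3(2M_3 + M_4)/6 = -157/56, c_3 = M_3/2 = 521/28, d_3 = (M_4 - M_3)/(6h_3) = -717/56. So S'(3) = -157/56.

-2.8036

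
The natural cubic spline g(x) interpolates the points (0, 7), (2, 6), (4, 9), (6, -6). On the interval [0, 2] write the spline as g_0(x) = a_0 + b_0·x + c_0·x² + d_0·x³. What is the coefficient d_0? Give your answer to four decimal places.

Write σ_i for g''(x_i). With h_i = 2, 2, 2 and divided differences Δ_i = -1/2, 3/2, -15/2, the continuity of g' gives the tridiagonal system
  2·σ_0 + 8·σ_1 + 2·σ_2 = 6(Δ_1 - Δ_0) = 12
  2·σ_1 + 8·σ_2 + 2·σ_3 = 6(Δ_2 - Δ_1) = -54
Natural end conditions: σ_0 = σ_3 = 0.
Hence σ_0 = 0, σ_1 = 17/5, σ_2 = -38/5, σ_3 = 0.
On [0, 2], with g_0(x) = a_0 + b_0·x + c_0·x² + d_0·x³: c_0 = σ_0/2 = 0, d_0 = (σ_1 - σ_0)/(6h_0) = 17/60, b_0 = Δ_0 - h_0(2σ_0 + σ_1)/6 = -49/30.

0.2833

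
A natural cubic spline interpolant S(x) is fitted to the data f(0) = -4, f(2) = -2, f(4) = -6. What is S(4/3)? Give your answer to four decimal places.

-2.1111

Let M_i = S''(x_i). Step sizes h_i = 2, 2; slopes of the chords Δ_i = (y_(i+1) - y_i)/h_i = 1, -2.
  2·M_0 + 8·M_1 + 2·M_2 = 6(Δ_1 - Δ_0) = -18
Natural end conditions: M_0 = M_2 = 0.
Forward elimination and back-substitution give M_0 = 0, M_1 = -9/4, M_2 = 0.
On [0, 2], S(x) = -4 + 7/4·x + 0·x² - 3/16·x³.
With x = 4/3: S(4/3) = -19/9.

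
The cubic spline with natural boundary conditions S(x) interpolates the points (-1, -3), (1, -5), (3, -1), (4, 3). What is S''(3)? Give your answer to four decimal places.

Let M_i = S''(x_i). Step sizes h_i = 2, 2, 1; slopes of the chords Δ_i = (y_(i+1) - y_i)/h_i = -1, 2, 4.
  2·M_0 + 8·M_1 + 2·M_2 = 6(Δ_1 - Δ_0) = 18
  2·M_1 + 6·M_2 + 1·M_3 = 6(Δ_2 - Δ_1) = 12
Natural end conditions: M_0 = M_3 = 0.
Solving: M_0 = 0, M_1 = 21/11, M_2 = 15/11, M_3 = 0.

1.3636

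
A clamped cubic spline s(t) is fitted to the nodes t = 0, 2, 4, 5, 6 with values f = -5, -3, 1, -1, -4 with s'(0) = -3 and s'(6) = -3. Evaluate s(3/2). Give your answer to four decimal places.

Let M_i = s''(x_i). Step sizes h_i = 2, 2, 1, 1; slopes of the chords Δ_i = (y_(i+1) - y_i)/h_i = 1, 2, -2, -3.
  2·M_0 + 8·M_1 + 2·M_2 = 6(Δ_1 - Δ_0) = 6
  2·M_1 + 6·M_2 + 1·M_3 = 6(Δ_2 - Δ_1) = -24
  1·M_2 + 4·M_3 + 1·M_4 = 6(Δ_3 - Δ_2) = -6
Clamped end conditions give two more equations: 2h_0·M_0 + h_0·M_1 = 6(Δ_0 - s'(0)) = 24 and h_3·M_3 + 2h_3·M_4 = 6(s'(6) - Δ_3) = 0.
Solving: M_0 = 41/7, M_1 = 2/7, M_2 = -4, M_3 = -4/7, M_4 = 2/7.
On [0, 2], s(t) = -5 - 3·t + 41/14·t² - 13/28·t³.
With t = 3/2: s(3/2) = -1003/224.

-4.4777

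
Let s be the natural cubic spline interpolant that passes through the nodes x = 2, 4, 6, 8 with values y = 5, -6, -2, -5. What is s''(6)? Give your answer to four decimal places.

-4.3000

Write M_i for s''(x_i). With h_i = 2, 2, 2 and divided differences Δ_i = -11/2, 2, -3/2, the continuity of s' gives the tridiagonal system
  2·M_0 + 8·M_1 + 2·M_2 = 6(Δ_1 - Δ_0) = 45
  2·M_1 + 8·M_2 + 2·M_3 = 6(Δ_2 - Δ_1) = -21
Natural end conditions: M_0 = M_3 = 0.
Hence M_0 = 0, M_1 = 67/10, M_2 = -43/10, M_3 = 0.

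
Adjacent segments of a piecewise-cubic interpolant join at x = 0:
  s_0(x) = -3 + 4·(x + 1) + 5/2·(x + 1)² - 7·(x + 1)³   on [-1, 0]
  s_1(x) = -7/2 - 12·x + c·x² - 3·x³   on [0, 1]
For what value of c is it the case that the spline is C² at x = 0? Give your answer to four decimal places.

s_0''(x) = 5 - 42·(x + 1), so s_0''(0) = -37. On the right, s_1''(0) = 2c, so c = -37/2.

-18.5000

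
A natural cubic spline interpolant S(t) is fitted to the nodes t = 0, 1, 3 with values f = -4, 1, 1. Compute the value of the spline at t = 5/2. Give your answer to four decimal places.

With M_i denoting the second derivative at x_i, h_i = 1, 2, and Δ_i = (y_(i+1) − y_i)/h_i = 5, 0:
  1·M_0 + 6·M_1 + 2·M_2 = 6(Δ_1 - Δ_0) = -30
Natural end conditions: M_0 = M_2 = 0.
Hence M_0 = 0, M_1 = -5, M_2 = 0.
On [1, 3], S(t) = 1 + 10/3·(t - 1) - 5/2·(t - 1)² + 5/12·(t - 1)³.
With (t - 1) = 3/2: S(5/2) = 57/32.

1.7813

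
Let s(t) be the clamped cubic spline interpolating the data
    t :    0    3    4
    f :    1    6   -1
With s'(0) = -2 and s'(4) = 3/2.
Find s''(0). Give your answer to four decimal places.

Put m_i = s'' at the i-th knot. Here h = (3, 1) and Δ = (5/3, -7), so the interior equations h_(i-1)·m_(i-1) + 2(h_(i-1)+h_i)·m_i + h_i·m_(i+1) = 6(Δ_i − Δ_(i-1)) read
  3·m_0 + 8·m_1 + 1·m_2 = 6(Δ_1 - Δ_0) = -52
Clamped end conditions give two more equations: 2h_0·m_0 + h_0·m_1 = 6(Δ_0 - s'(0)) = 22 and h_1·m_1 + 2h_1·m_2 = 6(s'(4) - Δ_1) = 51.
Solving: m_0 = 265/24, m_1 = -59/4, m_2 = 263/8.

11.0417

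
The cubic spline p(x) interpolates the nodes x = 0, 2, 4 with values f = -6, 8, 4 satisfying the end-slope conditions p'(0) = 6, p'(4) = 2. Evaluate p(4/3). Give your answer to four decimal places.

4.7407

With M_i denoting the second derivative at x_i, h_i = 2, 2, and Δ_i = (y_(i+1) − y_i)/h_i = 7, -2:
  2·M_0 + 8·M_1 + 2·M_2 = 6(Δ_1 - Δ_0) = -54
Clamped end conditions give two more equations: 2h_0·M_0 + h_0·M_1 = 6(Δ_0 - p'(0)) = 6 and h_1·M_1 + 2h_1·M_2 = 6(p'(4) - Δ_1) = 24.
Solving the tridiagonal system: M_0 = 29/4, M_1 = -23/2, M_2 = 47/4.
On [0, 2], p(x) = -6 + 6·x + 29/8·x² - 25/16·x³.
With x = 4/3: p(4/3) = 128/27.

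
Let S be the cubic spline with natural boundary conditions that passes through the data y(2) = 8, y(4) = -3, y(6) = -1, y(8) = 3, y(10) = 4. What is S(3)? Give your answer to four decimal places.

Let M_i = S''(x_i). Step sizes h_i = 2, 2, 2, 2; slopes of the chords Δ_i = (y_(i+1) - y_i)/h_i = -11/2, 1, 2, 1/2.
  2·M_0 + 8·M_1 + 2·M_2 = 6(Δ_1 - Δ_0) = 39
  2·M_1 + 8·M_2 + 2·M_3 = 6(Δ_2 - Δ_1) = 6
  2·M_2 + 8·M_3 + 2·M_4 = 6(Δ_3 - Δ_2) = -9
Natural end conditions: M_0 = M_4 = 0.
Solving the tridiagonal system: M_0 = 0, M_1 = 69/14, M_2 = -3/14, M_3 = -15/14, M_4 = 0.
On [2, 4], S(x) = 8 - 50/7·(x - 2) + 0·(x - 2)² + 23/56·(x - 2)³.
With (x - 2) = 1: S(3) = 71/56.

1.2679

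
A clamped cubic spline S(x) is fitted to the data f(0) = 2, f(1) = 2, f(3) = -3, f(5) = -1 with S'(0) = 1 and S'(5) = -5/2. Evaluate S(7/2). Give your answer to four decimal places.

-2.4837

Put σ_i = S'' at the i-th knot. Here h = (1, 2, 2) and Δ = (0, -5/2, 1), so the interior equations h_(i-1)·σ_(i-1) + 2(h_(i-1)+h_i)·σ_i + h_i·σ_(i+1) = 6(Δ_i − Δ_(i-1)) read
  1·σ_0 + 6·σ_1 + 2·σ_2 = 6(Δ_1 - Δ_0) = -15
  2·σ_1 + 8·σ_2 + 2·σ_3 = 6(Δ_2 - Δ_1) = 21
Clamped end conditions give two more equations: 2h_0·σ_0 + h_0·σ_1 = 6(Δ_0 - S'(0)) = -6 and h_2·σ_2 + 2h_2·σ_3 = 6(S'(5) - Δ_2) = -21.
Solving: σ_0 = -20/23, σ_1 = -98/23, σ_2 = 263/46, σ_3 = -373/46.
On [3, 5], S(x) = -3 - 5/46·(x - 3) + 263/92·(x - 3)² - 53/46·(x - 3)³.
With (x - 3) = 1/2: S(7/2) = -457/184.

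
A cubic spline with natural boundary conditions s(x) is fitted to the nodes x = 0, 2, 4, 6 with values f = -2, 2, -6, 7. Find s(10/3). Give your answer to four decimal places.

-4.3407

Write σ_i for s''(x_i). With h_i = 2, 2, 2 and divided differences Δ_i = 2, -4, 13/2, the continuity of s' gives the tridiagonal system
  2·σ_0 + 8·σ_1 + 2·σ_2 = 6(Δ_1 - Δ_0) = -36
  2·σ_1 + 8·σ_2 + 2·σ_3 = 6(Δ_2 - Δ_1) = 63
Natural end conditions: σ_0 = σ_3 = 0.
Forward elimination and back-substitution give σ_0 = 0, σ_1 = -69/10, σ_2 = 48/5, σ_3 = 0.
On [2, 4], s(x) = 2 - 13/5·(x - 2) - 69/20·(x - 2)² + 11/8·(x - 2)³.
With (x - 2) = 4/3: s(10/3) = -586/135.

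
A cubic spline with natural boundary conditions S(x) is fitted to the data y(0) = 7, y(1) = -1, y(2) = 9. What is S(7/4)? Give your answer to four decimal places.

With m_i denoting the second derivative at x_i, h_i = 1, 1, and Δ_i = (y_(i+1) − y_i)/h_i = -8, 10:
  1·m_0 + 4·m_1 + 1·m_2 = 6(Δ_1 - Δ_0) = 108
Natural end conditions: m_0 = m_2 = 0.
Hence m_0 = 0, m_1 = 27, m_2 = 0.
On [1, 2], S(x) = -1 + 1·(x - 1) + 27/2·(x - 1)² - 9/2·(x - 1)³.
With (x - 1) = 3/4: S(7/4) = 697/128.

5.4453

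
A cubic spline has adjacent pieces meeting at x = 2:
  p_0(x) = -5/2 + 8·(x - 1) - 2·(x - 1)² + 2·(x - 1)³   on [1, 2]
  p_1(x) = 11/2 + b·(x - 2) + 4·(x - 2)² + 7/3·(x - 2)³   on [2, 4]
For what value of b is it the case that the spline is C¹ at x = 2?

10

p_0'(x) = 8 - 4·(x - 1) + 6·(x - 1)², so p_0'(2) = 10. On the right, p_1'(2) = b, so b = 10.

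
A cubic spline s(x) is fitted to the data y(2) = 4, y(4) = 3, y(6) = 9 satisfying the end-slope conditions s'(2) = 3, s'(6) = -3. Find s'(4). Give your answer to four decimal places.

With M_i denoting the second derivative at x_i, h_i = 2, 2, and Δ_i = (y_(i+1) − y_i)/h_i = -1/2, 3:
  2·M_0 + 8·M_1 + 2·M_2 = 6(Δ_1 - Δ_0) = 21
Clamped end conditions give two more equations: 2h_0·M_0 + h_0·M_1 = 6(Δ_0 - s'(2)) = -21 and h_1·M_1 + 2h_1·M_2 = 6(s'(6) - Δ_1) = -36.
Solving: M_0 = -75/8, M_1 = 33/4, M_2 = -105/8.
On [4, 6], s'(x) = b_1 + 2c_1·(x - 4) + 3d_1·(x - 4)² with b_1 = Δ_1 - h_1(2M_1 + M_2)/6 = 15/8, c_1 = M_1/2 = 33/8, d_1 = (M_2 - M_1)/(6h_1) = -57/32. So s'(4) = 15/8.

1.8750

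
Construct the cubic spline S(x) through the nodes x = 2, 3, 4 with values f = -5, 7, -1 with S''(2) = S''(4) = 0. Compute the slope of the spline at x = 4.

-13

Let M_i = S''(x_i). Step sizes h_i = 1, 1; slopes of the chords Δ_i = (y_(i+1) - y_i)/h_i = 12, -8.
  1·M_0 + 4·M_1 + 1·M_2 = 6(Δ_1 - Δ_0) = -120
Natural end conditions: M_0 = M_2 = 0.
Solving: M_0 = 0, M_1 = -30, M_2 = 0.
On [3, 4], S'(x) = b_1 + 2c_1·(x - 3) + 3d_1·(x - 3)² with b_1 = Δ_1 - h_1(2M_1 + M_2)/6 = 2, c_1 = M_1/2 = -15, d_1 = (M_2 - M_1)/(6h_1) = 5. So S'(4) = -13.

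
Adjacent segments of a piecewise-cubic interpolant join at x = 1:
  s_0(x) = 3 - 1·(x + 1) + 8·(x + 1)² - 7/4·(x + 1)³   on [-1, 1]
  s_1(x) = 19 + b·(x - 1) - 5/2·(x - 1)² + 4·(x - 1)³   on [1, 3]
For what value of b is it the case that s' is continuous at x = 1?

s_0'(x) = -1 + 16·(x + 1) - 21/4·(x + 1)², so s_0'(1) = 10. On the right, s_1'(1) = b, so b = 10.

10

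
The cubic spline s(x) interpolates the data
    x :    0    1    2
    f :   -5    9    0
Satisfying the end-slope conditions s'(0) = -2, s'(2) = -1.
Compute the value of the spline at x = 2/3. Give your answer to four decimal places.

4.5556

With σ_i denoting the second derivative at x_i, h_i = 1, 1, and Δ_i = (y_(i+1) − y_i)/h_i = 14, -9:
  1·σ_0 + 4·σ_1 + 1·σ_2 = 6(Δ_1 - Δ_0) = -138
Clamped end conditions give two more equations: 2h_0·σ_0 + h_0·σ_1 = 6(Δ_0 - s'(0)) = 96 and h_1·σ_1 + 2h_1·σ_2 = 6(s'(2) - Δ_1) = 48.
Forward elimination and back-substitution give σ_0 = 83, σ_1 = -70, σ_2 = 59.
On [0, 1], s(x) = -5 - 2·x + 83/2·x² - 51/2·x³.
With x = 2/3: s(2/3) = 41/9.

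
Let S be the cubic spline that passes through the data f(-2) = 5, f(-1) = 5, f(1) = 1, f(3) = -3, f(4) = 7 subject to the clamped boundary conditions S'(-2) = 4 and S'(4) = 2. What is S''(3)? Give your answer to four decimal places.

19.3939

Put σ_i = S'' at the i-th knot. Here h = (1, 2, 2, 1) and Δ = (0, -2, -2, 10), so the interior equations h_(i-1)·σ_(i-1) + 2(h_(i-1)+h_i)·σ_i + h_i·σ_(i+1) = 6(Δ_i − Δ_(i-1)) read
  1·σ_0 + 6·σ_1 + 2·σ_2 = 6(Δ_1 - Δ_0) = -12
  2·σ_1 + 8·σ_2 + 2·σ_3 = 6(Δ_2 - Δ_1) = 0
  2·σ_2 + 6·σ_3 + 1·σ_4 = 6(Δ_3 - Δ_2) = 72
Clamped end conditions give two more equations: 2h_0·σ_0 + h_0·σ_1 = 6(Δ_0 - S'(-2)) = -24 and h_3·σ_3 + 2h_3·σ_4 = 6(S'(4) - Δ_3) = -48.
Hence σ_0 = -428/33, σ_1 = 64/33, σ_2 = -16/3, σ_3 = 640/33, σ_4 = -1112/33.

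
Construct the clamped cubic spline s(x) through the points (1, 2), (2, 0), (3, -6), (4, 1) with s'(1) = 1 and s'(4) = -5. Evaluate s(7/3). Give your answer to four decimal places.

With M_i denoting the second derivative at x_i, h_i = 1, 1, 1, and Δ_i = (y_(i+1) − y_i)/h_i = -2, -6, 7:
  1·M_0 + 4·M_1 + 1·M_2 = 6(Δ_1 - Δ_0) = -24
  1·M_1 + 4·M_2 + 1·M_3 = 6(Δ_2 - Δ_1) = 78
Clamped end conditions give two more equations: 2h_0·M_0 + h_0·M_1 = 6(Δ_0 - s'(1)) = -18 and h_2·M_2 + 2h_2·M_3 = 6(s'(4) - Δ_2) = -72.
Solving: M_0 = -8/5, M_1 = -74/5, M_2 = 184/5, M_3 = -272/5.
On [2, 3], s(x) = 0 - 36/5·(x - 2) - 37/5·(x - 2)² + 43/5·(x - 2)³.
With (x - 2) = 1/3: s(7/3) = -392/135.

-2.9037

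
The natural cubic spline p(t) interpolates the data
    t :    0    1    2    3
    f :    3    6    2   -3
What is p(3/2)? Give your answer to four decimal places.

4.6000

Write m_i for p''(x_i). With h_i = 1, 1, 1 and divided differences Δ_i = 3, -4, -5, the continuity of p' gives the tridiagonal system
  1·m_0 + 4·m_1 + 1·m_2 = 6(Δ_1 - Δ_0) = -42
  1·m_1 + 4·m_2 + 1·m_3 = 6(Δ_2 - Δ_1) = -6
Natural end conditions: m_0 = m_3 = 0.
Hence m_0 = 0, m_1 = -54/5, m_2 = 6/5, m_3 = 0.
On [1, 2], p(t) = 6 - 3/5·(t - 1) - 27/5·(t - 1)² + 2·(t - 1)³.
With (t - 1) = 1/2: p(3/2) = 23/5.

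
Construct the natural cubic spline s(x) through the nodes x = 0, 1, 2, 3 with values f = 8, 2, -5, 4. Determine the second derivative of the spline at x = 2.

26

Let M_i = s''(x_i). Step sizes h_i = 1, 1, 1; slopes of the chords Δ_i = (y_(i+1) - y_i)/h_i = -6, -7, 9.
  1·M_0 + 4·M_1 + 1·M_2 = 6(Δ_1 - Δ_0) = -6
  1·M_1 + 4·M_2 + 1·M_3 = 6(Δ_2 - Δ_1) = 96
Natural end conditions: M_0 = M_3 = 0.
Hence M_0 = 0, M_1 = -8, M_2 = 26, M_3 = 0.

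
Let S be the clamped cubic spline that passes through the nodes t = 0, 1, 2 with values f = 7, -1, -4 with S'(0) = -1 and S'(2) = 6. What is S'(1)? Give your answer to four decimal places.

With m_i denoting the second derivative at x_i, h_i = 1, 1, and Δ_i = (y_(i+1) − y_i)/h_i = -8, -3:
  1·m_0 + 4·m_1 + 1·m_2 = 6(Δ_1 - Δ_0) = 30
Clamped end conditions give two more equations: 2h_0·m_0 + h_0·m_1 = 6(Δ_0 - S'(0)) = -42 and h_1·m_1 + 2h_1·m_2 = 6(S'(2) - Δ_1) = 54.
Forward elimination and back-substitution give m_0 = -25, m_1 = 8, m_2 = 23.
On [1, 2], S'(t) = b_1 + 2c_1·(t - 1) + 3d_1·(t - 1)² with b_1 = Δ_1 - h_1(2m_1 + m_2)/6 = -19/2, c_1 = m_1/2 = 4, d_1 = (m_2 - m_1)/(6h_1) = 5/2. So S'(1) = -19/2.

-9.5000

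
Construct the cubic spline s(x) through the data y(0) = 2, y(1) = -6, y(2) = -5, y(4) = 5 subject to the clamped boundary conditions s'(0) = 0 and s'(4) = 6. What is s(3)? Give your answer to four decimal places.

Let M_i = s''(x_i). Step sizes h_i = 1, 1, 2; slopes of the chords Δ_i = (y_(i+1) - y_i)/h_i = -8, 1, 5.
  1·M_0 + 4·M_1 + 1·M_2 = 6(Δ_1 - Δ_0) = 54
  1·M_1 + 6·M_2 + 2·M_3 = 6(Δ_2 - Δ_1) = 24
Clamped end conditions give two more equations: 2h_0·M_0 + h_0·M_1 = 6(Δ_0 - s'(0)) = -48 and h_2·M_2 + 2h_2·M_3 = 6(s'(4) - Δ_2) = 6.
Solving the tridiagonal system: M_0 = -387/11, M_1 = 246/11, M_2 = -3/11, M_3 = 18/11.
On [2, 4], s(x) = -5 + 51/11·(x - 2) - 3/22·(x - 2)² + 7/44·(x - 2)³.
With (x - 2) = 1: s(3) = -15/44.

-0.3409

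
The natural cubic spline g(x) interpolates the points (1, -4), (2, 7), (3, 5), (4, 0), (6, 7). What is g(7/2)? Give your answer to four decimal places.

2.0705

Let M_i = g''(x_i). Step sizes h_i = 1, 1, 1, 2; slopes of the chords Δ_i = (y_(i+1) - y_i)/h_i = 11, -2, -5, 7/2.
  1·M_0 + 4·M_1 + 1·M_2 = 6(Δ_1 - Δ_0) = -78
  1·M_1 + 4·M_2 + 1·M_3 = 6(Δ_2 - Δ_1) = -18
  1·M_2 + 6·M_3 + 2·M_4 = 6(Δ_3 - Δ_2) = 51
Natural end conditions: M_0 = M_4 = 0.
Solving: M_0 = 0, M_1 = -1635/86, M_2 = -84/43, M_3 = 759/86, M_4 = 0.
On [3, 4], g(x) = 5 - 1001/172·(x - 3) - 42/43·(x - 3)² + 309/172·(x - 3)³.
With (x - 3) = 1/2: g(7/2) = 2849/1376.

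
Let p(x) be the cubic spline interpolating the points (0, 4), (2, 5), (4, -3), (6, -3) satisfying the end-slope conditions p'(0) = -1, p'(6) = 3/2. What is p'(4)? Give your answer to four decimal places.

-2.9667

Write M_i for p''(x_i). With h_i = 2, 2, 2 and divided differences Δ_i = 1/2, -4, 0, the continuity of p' gives the tridiagonal system
  2·M_0 + 8·M_1 + 2·M_2 = 6(Δ_1 - Δ_0) = -27
  2·M_1 + 8·M_2 + 2·M_3 = 6(Δ_2 - Δ_1) = 24
Clamped end conditions give two more equations: 2h_0·M_0 + h_0·M_1 = 6(Δ_0 - p'(0)) = 9 and h_2·M_2 + 2h_2·M_3 = 6(p'(6) - Δ_2) = 9.
Hence M_0 = 77/15, M_1 = -173/30, M_2 = 133/30, M_3 = 1/30.
On [4, 6], p'(x) = b_2 + 2c_2·(x - 4) + 3d_2·(x - 4)² with b_2 = Δ_2 - h_2(2M_2 + M_3)/6 = -89/30, c_2 = M_2/2 = 133/60, d_2 = (M_3 - M_2)/(6h_2) = -11/30. So p'(4) = -89/30.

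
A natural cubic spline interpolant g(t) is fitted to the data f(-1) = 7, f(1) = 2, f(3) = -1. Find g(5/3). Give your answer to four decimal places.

0.8148

Put σ_i = g'' at the i-th knot. Here h = (2, 2) and Δ = (-5/2, -3/2), so the interior equations h_(i-1)·σ_(i-1) + 2(h_(i-1)+h_i)·σ_i + h_i·σ_(i+1) = 6(Δ_i − Δ_(i-1)) read
  2·σ_0 + 8·σ_1 + 2·σ_2 = 6(Δ_1 - Δ_0) = 6
Natural end conditions: σ_0 = σ_2 = 0.
Solving the tridiagonal system: σ_0 = 0, σ_1 = 3/4, σ_2 = 0.
On [1, 3], g(t) = 2 - 2·(t - 1) + 3/8·(t - 1)² - 1/16·(t - 1)³.
With (t - 1) = 2/3: g(5/3) = 22/27.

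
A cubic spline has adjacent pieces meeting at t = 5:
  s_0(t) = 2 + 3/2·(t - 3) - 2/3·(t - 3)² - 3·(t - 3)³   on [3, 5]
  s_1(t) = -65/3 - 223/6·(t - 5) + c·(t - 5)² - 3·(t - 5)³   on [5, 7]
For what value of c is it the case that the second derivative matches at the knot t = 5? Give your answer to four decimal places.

-18.6667

s_0''(t) = -4/3 - 18·(t - 3), so s_0''(5) = -112/3. On the right, s_1''(5) = 2c, so c = -56/3.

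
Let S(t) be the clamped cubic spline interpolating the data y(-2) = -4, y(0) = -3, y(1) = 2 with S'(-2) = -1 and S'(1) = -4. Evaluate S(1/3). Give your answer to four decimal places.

Write M_i for S''(x_i). With h_i = 2, 1 and divided differences Δ_i = 1/2, 5, the continuity of S' gives the tridiagonal system
  2·M_0 + 6·M_1 + 1·M_2 = 6(Δ_1 - Δ_0) = 27
Clamped end conditions give two more equations: 2h_0·M_0 + h_0·M_1 = 6(Δ_0 - S'(-2)) = 9 and h_1·M_1 + 2h_1·M_2 = 6(S'(1) - Δ_1) = -54.
Solving: M_0 = -13/4, M_1 = 11, M_2 = -65/2.
On [0, 1], S(t) = -3 + 27/4·t + 11/2·t² - 29/4·t³.
With t = 1/3: S(1/3) = -11/27.

-0.4074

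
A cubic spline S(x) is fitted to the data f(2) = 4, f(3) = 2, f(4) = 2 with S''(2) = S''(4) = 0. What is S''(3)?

3

Put m_i = S'' at the i-th knot. Here h = (1, 1) and Δ = (-2, 0), so the interior equations h_(i-1)·m_(i-1) + 2(h_(i-1)+h_i)·m_i + h_i·m_(i+1) = 6(Δ_i − Δ_(i-1)) read
  1·m_0 + 4·m_1 + 1·m_2 = 6(Δ_1 - Δ_0) = 12
Natural end conditions: m_0 = m_2 = 0.
Solving the tridiagonal system: m_0 = 0, m_1 = 3, m_2 = 0.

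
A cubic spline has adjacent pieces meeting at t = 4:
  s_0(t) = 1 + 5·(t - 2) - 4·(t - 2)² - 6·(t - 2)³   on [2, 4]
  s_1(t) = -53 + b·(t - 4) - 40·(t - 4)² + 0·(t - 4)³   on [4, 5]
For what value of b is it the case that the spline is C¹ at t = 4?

-83

s_0'(t) = 5 - 8·(t - 2) - 18·(t - 2)², so s_0'(4) = -83. On the right, s_1'(4) = b, so b = -83.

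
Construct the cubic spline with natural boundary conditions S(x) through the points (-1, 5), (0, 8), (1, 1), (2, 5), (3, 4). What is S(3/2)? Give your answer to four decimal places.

Write σ_i for S''(x_i). With h_i = 1, 1, 1, 1 and divided differences Δ_i = 3, -7, 4, -1, the continuity of S' gives the tridiagonal system
  1·σ_0 + 4·σ_1 + 1·σ_2 = 6(Δ_1 - Δ_0) = -60
  1·σ_1 + 4·σ_2 + 1·σ_3 = 6(Δ_2 - Δ_1) = 66
  1·σ_2 + 4·σ_3 + 1·σ_4 = 6(Δ_3 - Δ_2) = -30
Natural end conditions: σ_0 = σ_4 = 0.
Solving the tridiagonal system: σ_0 = 0, σ_1 = -597/28, σ_2 = 177/7, σ_3 = -387/28, σ_4 = 0.
On [1, 2], S(x) = 1 - 17/8·(x - 1) + 177/14·(x - 1)² - 365/56·(x - 1)³.
With (x - 1) = 1/2: S(3/2) = 1023/448.

2.2835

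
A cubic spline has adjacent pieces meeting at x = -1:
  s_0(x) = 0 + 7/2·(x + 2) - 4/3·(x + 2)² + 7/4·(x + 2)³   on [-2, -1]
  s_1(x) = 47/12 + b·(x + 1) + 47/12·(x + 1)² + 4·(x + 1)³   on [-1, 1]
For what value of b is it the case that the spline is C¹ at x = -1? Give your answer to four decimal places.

s_0'(x) = 7/2 - 8/3·(x + 2) + 21/4·(x + 2)², so s_0'(-1) = 73/12. On the right, s_1'(-1) = b, so b = 73/12.

6.0833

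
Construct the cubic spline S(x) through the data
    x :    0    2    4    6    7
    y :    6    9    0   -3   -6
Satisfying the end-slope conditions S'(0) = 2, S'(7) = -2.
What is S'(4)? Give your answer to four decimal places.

With M_i denoting the second derivative at x_i, h_i = 2, 2, 2, 1, and Δ_i = (y_(i+1) − y_i)/h_i = 3/2, -9/2, -3/2, -3:
  2·M_0 + 8·M_1 + 2·M_2 = 6(Δ_1 - Δ_0) = -36
  2·M_1 + 8·M_2 + 2·M_3 = 6(Δ_2 - Δ_1) = 18
  2·M_2 + 6·M_3 + 1·M_4 = 6(Δ_3 - Δ_2) = -9
Clamped end conditions give two more equations: 2h_0·M_0 + h_0·M_1 = 6(Δ_0 - S'(0)) = -3 and h_3·M_3 + 2h_3·M_4 = 6(S'(7) - Δ_3) = 6.
Hence M_0 = 413/172, M_1 = -271/43, M_2 = 827/172, M_3 = -169/43, M_4 = 427/86.
On [4, 6], S'(x) = b_2 + 2c_2·(x - 4) + 3d_2·(x - 4)² with b_2 = Δ_2 - h_2(2M_2 + M_3)/6 = -146/43, c_2 = M_2/2 = 827/344, d_2 = (M_3 - M_2)/(6h_2) = -501/688. So S'(4) = -146/43.

-3.3953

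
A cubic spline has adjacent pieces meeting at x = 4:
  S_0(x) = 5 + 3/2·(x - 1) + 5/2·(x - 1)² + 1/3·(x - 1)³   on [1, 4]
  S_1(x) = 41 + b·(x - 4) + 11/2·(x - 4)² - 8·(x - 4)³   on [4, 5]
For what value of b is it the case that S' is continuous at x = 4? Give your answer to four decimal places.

25.5000

S_0'(x) = 3/2 + 5·(x - 1) + 1·(x - 1)², so S_0'(4) = 51/2. On the right, S_1'(4) = b, so b = 51/2.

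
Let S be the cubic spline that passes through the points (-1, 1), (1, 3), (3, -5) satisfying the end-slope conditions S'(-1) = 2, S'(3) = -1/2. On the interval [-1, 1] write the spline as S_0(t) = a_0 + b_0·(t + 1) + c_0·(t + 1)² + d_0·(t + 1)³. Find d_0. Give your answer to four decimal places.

Put M_i = S'' at the i-th knot. Here h = (2, 2) and Δ = (1, -4), so the interior equations h_(i-1)·M_(i-1) + 2(h_(i-1)+h_i)·M_i + h_i·M_(i+1) = 6(Δ_i − Δ_(i-1)) read
  2·M_0 + 8·M_1 + 2·M_2 = 6(Δ_1 - Δ_0) = -30
Clamped end conditions give two more equations: 2h_0·M_0 + h_0·M_1 = 6(Δ_0 - S'(-1)) = -6 and h_1·M_1 + 2h_1·M_2 = 6(S'(3) - Δ_1) = 21.
Forward elimination and back-substitution give M_0 = 13/8, M_1 = -25/4, M_2 = 67/8.
On [-1, 1], with S_0(t) = a_0 + b_0·(t + 1) + c_0·(t + 1)² + d_0·(t + 1)³: c_0 = M_0/2 = 13/16, d_0 = (M_1 - M_0)/(6h_0) = -21/32, b_0 = Δ_0 - h_0(2M_0 + M_1)/6 = 2.

-0.6563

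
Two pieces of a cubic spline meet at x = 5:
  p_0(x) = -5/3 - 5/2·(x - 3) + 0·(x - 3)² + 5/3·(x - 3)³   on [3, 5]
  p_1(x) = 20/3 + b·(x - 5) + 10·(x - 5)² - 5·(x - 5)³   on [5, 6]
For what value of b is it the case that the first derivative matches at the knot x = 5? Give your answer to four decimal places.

p_0'(x) = -5/2 + 0·(x - 3) + 5·(x - 3)², so p_0'(5) = 35/2. On the right, p_1'(5) = b, so b = 35/2.

17.5000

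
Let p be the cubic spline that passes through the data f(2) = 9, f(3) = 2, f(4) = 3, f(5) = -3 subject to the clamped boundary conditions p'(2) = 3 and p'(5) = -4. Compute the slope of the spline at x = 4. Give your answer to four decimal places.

-1.5333

Let m_i = p''(x_i). Step sizes h_i = 1, 1, 1; slopes of the chords Δ_i = (y_(i+1) - y_i)/h_i = -7, 1, -6.
  1·m_0 + 4·m_1 + 1·m_2 = 6(Δ_1 - Δ_0) = 48
  1·m_1 + 4·m_2 + 1·m_3 = 6(Δ_2 - Δ_1) = -42
Clamped end conditions give two more equations: 2h_0·m_0 + h_0·m_1 = 6(Δ_0 - p'(2)) = -60 and h_2·m_2 + 2h_2·m_3 = 6(p'(5) - Δ_2) = 12.
Solving: m_0 = -664/15, m_1 = 428/15, m_2 = -328/15, m_3 = 254/15.
On [4, 5], p'(x) = b_2 + 2c_2·(x - 4) + 3d_2·(x - 4)² with b_2 = Δ_2 - h_2(2m_2 + m_3)/6 = -23/15, c_2 = m_2/2 = -164/15, d_2 = (m_3 - m_2)/(6h_2) = 97/15. So p'(4) = -23/15.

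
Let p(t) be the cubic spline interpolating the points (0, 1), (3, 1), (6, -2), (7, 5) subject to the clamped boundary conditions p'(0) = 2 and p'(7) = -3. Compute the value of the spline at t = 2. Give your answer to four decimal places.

3.0072

Write M_i for p''(x_i). With h_i = 3, 3, 1 and divided differences Δ_i = 0, -1, 7, the continuity of p' gives the tridiagonal system
  3·M_0 + 12·M_1 + 3·M_2 = 6(Δ_1 - Δ_0) = -6
  3·M_1 + 8·M_2 + 1·M_3 = 6(Δ_2 - Δ_1) = 48
Clamped end conditions give two more equations: 2h_0·M_0 + h_0·M_1 = 6(Δ_0 - p'(0)) = -12 and h_2·M_2 + 2h_2·M_3 = 6(p'(7) - Δ_2) = -60.
Solving: M_0 = -10/31, M_1 = -104/31, M_2 = 364/31, M_3 = -1112/31.
On [0, 3], p(t) = 1 + 2·t - 5/31·t² - 47/279·t³.
With t = 2: p(2) = 839/279.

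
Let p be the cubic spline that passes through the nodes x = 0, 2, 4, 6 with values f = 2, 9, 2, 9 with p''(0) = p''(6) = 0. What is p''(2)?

-7

With M_i denoting the second derivative at x_i, h_i = 2, 2, 2, and Δ_i = (y_(i+1) − y_i)/h_i = 7/2, -7/2, 7/2:
  2·M_0 + 8·M_1 + 2·M_2 = 6(Δ_1 - Δ_0) = -42
  2·M_1 + 8·M_2 + 2·M_3 = 6(Δ_2 - Δ_1) = 42
Natural end conditions: M_0 = M_3 = 0.
Hence M_0 = 0, M_1 = -7, M_2 = 7, M_3 = 0.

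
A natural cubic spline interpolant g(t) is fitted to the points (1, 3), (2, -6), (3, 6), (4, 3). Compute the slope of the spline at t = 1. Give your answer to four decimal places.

Put M_i = g'' at the i-th knot. Here h = (1, 1, 1) and Δ = (-9, 12, -3), so the interior equations h_(i-1)·M_(i-1) + 2(h_(i-1)+h_i)·M_i + h_i·M_(i+1) = 6(Δ_i − Δ_(i-1)) read
  1·M_0 + 4·M_1 + 1·M_2 = 6(Δ_1 - Δ_0) = 126
  1·M_1 + 4·M_2 + 1·M_3 = 6(Δ_2 - Δ_1) = -90
Natural end conditions: M_0 = M_3 = 0.
Solving: M_0 = 0, M_1 = 198/5, M_2 = -162/5, M_3 = 0.
On [1, 2], g'(t) = b_0 + 2c_0·(t - 1) + 3d_0·(t - 1)² with b_0 = Δ_0 - h_0(2M_0 + M_1)/6 = -78/5, c_0 = M_0/2 = 0, d_0 = (M_1 - M_0)/(6h_0) = 33/5. So g'(1) = -78/5.

-15.6000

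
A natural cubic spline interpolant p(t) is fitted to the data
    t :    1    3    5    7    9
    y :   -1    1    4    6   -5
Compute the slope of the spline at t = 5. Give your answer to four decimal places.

Put M_i = p'' at the i-th knot. Here h = (2, 2, 2, 2) and Δ = (1, 3/2, 1, -11/2), so the interior equations h_(i-1)·M_(i-1) + 2(h_(i-1)+h_i)·M_i + h_i·M_(i+1) = 6(Δ_i − Δ_(i-1)) read
  2·M_0 + 8·M_1 + 2·M_2 = 6(Δ_1 - Δ_0) = 3
  2·M_1 + 8·M_2 + 2·M_3 = 6(Δ_2 - Δ_1) = -3
  2·M_2 + 8·M_3 + 2·M_4 = 6(Δ_3 - Δ_2) = -39
Natural end conditions: M_0 = M_4 = 0.
Hence M_0 = 0, M_1 = 9/56, M_2 = 6/7, M_3 = -285/56, M_4 = 0.
On [5, 7], p'(t) = b_2 + 2c_2·(t - 5) + 3d_2·(t - 5)² with b_2 = Δ_2 - h_2(2M_2 + M_3)/6 = 17/8, c_2 = M_2/2 = 3/7, d_2 = (M_3 - M_2)/(6h_2) = -111/224. So p'(5) = 17/8.

2.1250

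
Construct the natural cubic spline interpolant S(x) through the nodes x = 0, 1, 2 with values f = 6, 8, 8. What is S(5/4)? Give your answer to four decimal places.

8.1641

Let m_i = S''(x_i). Step sizes h_i = 1, 1; slopes of the chords Δ_i = (y_(i+1) - y_i)/h_i = 2, 0.
  1·m_0 + 4·m_1 + 1·m_2 = 6(Δ_1 - Δ_0) = -12
Natural end conditions: m_0 = m_2 = 0.
Forward elimination and back-substitution give m_0 = 0, m_1 = -3, m_2 = 0.
On [1, 2], S(x) = 8 + 1·(x - 1) - 3/2·(x - 1)² + 1/2·(x - 1)³.
With (x - 1) = 1/4: S(5/4) = 1045/128.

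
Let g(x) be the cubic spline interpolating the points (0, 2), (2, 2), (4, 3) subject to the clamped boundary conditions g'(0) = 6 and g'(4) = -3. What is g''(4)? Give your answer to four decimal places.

-7.8750

Write M_i for g''(x_i). With h_i = 2, 2 and divided differences Δ_i = 0, 1/2, the continuity of g' gives the tridiagonal system
  2·M_0 + 8·M_1 + 2·M_2 = 6(Δ_1 - Δ_0) = 3
Clamped end conditions give two more equations: 2h_0·M_0 + h_0·M_1 = 6(Δ_0 - g'(0)) = -36 and h_1·M_1 + 2h_1·M_2 = 6(g'(4) - Δ_1) = -21.
Forward elimination and back-substitution give M_0 = -93/8, M_1 = 21/4, M_2 = -63/8.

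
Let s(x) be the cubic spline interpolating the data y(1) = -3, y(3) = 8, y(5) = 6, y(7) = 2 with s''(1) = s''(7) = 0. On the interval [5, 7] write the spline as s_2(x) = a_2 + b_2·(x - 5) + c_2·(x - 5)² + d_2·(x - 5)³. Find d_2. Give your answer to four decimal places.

Put m_i = s'' at the i-th knot. Here h = (2, 2, 2) and Δ = (11/2, -1, -2), so the interior equations h_(i-1)·m_(i-1) + 2(h_(i-1)+h_i)·m_i + h_i·m_(i+1) = 6(Δ_i − Δ_(i-1)) read
  2·m_0 + 8·m_1 + 2·m_2 = 6(Δ_1 - Δ_0) = -39
  2·m_1 + 8·m_2 + 2·m_3 = 6(Δ_2 - Δ_1) = -6
Natural end conditions: m_0 = m_3 = 0.
Solving the tridiagonal system: m_0 = 0, m_1 = -5, m_2 = 1/2, m_3 = 0.
On [5, 7], with s_2(x) = a_2 + b_2·(x - 5) + c_2·(x - 5)² + d_2·(x - 5)³: c_2 = m_2/2 = 1/4, d_2 = (m_3 - m_2)/(6h_2) = -1/24, b_2 = Δ_2 - h_2(2m_2 + m_3)/6 = -7/3.

-0.0417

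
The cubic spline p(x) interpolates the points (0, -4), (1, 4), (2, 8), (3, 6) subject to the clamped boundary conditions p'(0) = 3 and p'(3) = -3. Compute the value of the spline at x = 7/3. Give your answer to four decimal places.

Put m_i = p'' at the i-th knot. Here h = (1, 1, 1) and Δ = (8, 4, -2), so the interior equations h_(i-1)·m_(i-1) + 2(h_(i-1)+h_i)·m_i + h_i·m_(i+1) = 6(Δ_i − Δ_(i-1)) read
  1·m_0 + 4·m_1 + 1·m_2 = 6(Δ_1 - Δ_0) = -24
  1·m_1 + 4·m_2 + 1·m_3 = 6(Δ_2 - Δ_1) = -36
Clamped end conditions give two more equations: 2h_0·m_0 + h_0·m_1 = 6(Δ_0 - p'(0)) = 30 and h_2·m_2 + 2h_2·m_3 = 6(p'(3) - Δ_2) = -6.
Forward elimination and back-substitution give m_0 = 98/5, m_1 = -46/5, m_2 = -34/5, m_3 = 2/5.
On [2, 3], p(x) = 8 + 1/5·(x - 2) - 17/5·(x - 2)² + 6/5·(x - 2)³.
With (x - 2) = 1/3: p(7/3) = 116/15.

7.7333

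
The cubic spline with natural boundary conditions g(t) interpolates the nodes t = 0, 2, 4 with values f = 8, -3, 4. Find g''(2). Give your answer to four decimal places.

With m_i denoting the second derivative at x_i, h_i = 2, 2, and Δ_i = (y_(i+1) − y_i)/h_i = -11/2, 7/2:
  2·m_0 + 8·m_1 + 2·m_2 = 6(Δ_1 - Δ_0) = 54
Natural end conditions: m_0 = m_2 = 0.
Solving: m_0 = 0, m_1 = 27/4, m_2 = 0.

6.7500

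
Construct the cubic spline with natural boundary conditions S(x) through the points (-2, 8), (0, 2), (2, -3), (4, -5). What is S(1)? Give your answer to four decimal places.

-0.8000

With σ_i denoting the second derivative at x_i, h_i = 2, 2, 2, and Δ_i = (y_(i+1) − y_i)/h_i = -3, -5/2, -1:
  2·σ_0 + 8·σ_1 + 2·σ_2 = 6(Δ_1 - Δ_0) = 3
  2·σ_1 + 8·σ_2 + 2·σ_3 = 6(Δ_2 - Δ_1) = 9
Natural end conditions: σ_0 = σ_3 = 0.
Solving: σ_0 = 0, σ_1 = 1/10, σ_2 = 11/10, σ_3 = 0.
On [0, 2], S(x) = 2 - 44/15·x + 1/20·x² + 1/12·x³.
With x = 1: S(1) = -4/5.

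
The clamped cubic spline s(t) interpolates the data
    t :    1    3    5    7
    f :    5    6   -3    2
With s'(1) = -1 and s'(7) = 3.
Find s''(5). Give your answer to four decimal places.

Let σ_i = s''(x_i). Step sizes h_i = 2, 2, 2; slopes of the chords Δ_i = (y_(i+1) - y_i)/h_i = 1/2, -9/2, 5/2.
  2·σ_0 + 8·σ_1 + 2·σ_2 = 6(Δ_1 - Δ_0) = -30
  2·σ_1 + 8·σ_2 + 2·σ_3 = 6(Δ_2 - Δ_1) = 42
Clamped end conditions give two more equations: 2h_0·σ_0 + h_0·σ_1 = 6(Δ_0 - s'(1)) = 9 and h_2·σ_2 + 2h_2·σ_3 = 6(s'(7) - Δ_2) = 3.
Solving: σ_0 = 35/6, σ_1 = -43/6, σ_2 = 47/6, σ_3 = -19/6.

7.8333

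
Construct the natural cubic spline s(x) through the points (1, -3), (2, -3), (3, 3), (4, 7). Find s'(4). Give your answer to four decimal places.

Let M_i = s''(x_i). Step sizes h_i = 1, 1, 1; slopes of the chords Δ_i = (y_(i+1) - y_i)/h_i = 0, 6, 4.
  1·M_0 + 4·M_1 + 1·M_2 = 6(Δ_1 - Δ_0) = 36
  1·M_1 + 4·M_2 + 1·M_3 = 6(Δ_2 - Δ_1) = -12
Natural end conditions: M_0 = M_3 = 0.
Solving the tridiagonal system: M_0 = 0, M_1 = 52/5, M_2 = -28/5, M_3 = 0.
On [3, 4], s'(x) = b_2 + 2c_2·(x - 3) + 3d_2·(x - 3)² with b_2 = Δ_2 - h_2(2M_2 + M_3)/6 = 88/15, c_2 = M_2/2 = -14/5, d_2 = (M_3 - M_2)/(6h_2) = 14/15. So s'(4) = 46/15.

3.0667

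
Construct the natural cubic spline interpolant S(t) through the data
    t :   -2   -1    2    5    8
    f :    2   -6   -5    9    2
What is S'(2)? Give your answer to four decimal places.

Put σ_i = S'' at the i-th knot. Here h = (1, 3, 3, 3) and Δ = (-8, 1/3, 14/3, -7/3), so the interior equations h_(i-1)·σ_(i-1) + 2(h_(i-1)+h_i)·σ_i + h_i·σ_(i+1) = 6(Δ_i − Δ_(i-1)) read
  1·σ_0 + 8·σ_1 + 3·σ_2 = 6(Δ_1 - Δ_0) = 50
  3·σ_1 + 12·σ_2 + 3·σ_3 = 6(Δ_2 - Δ_1) = 26
  3·σ_2 + 12·σ_3 + 3·σ_4 = 6(Δ_3 - Δ_2) = -42
Natural end conditions: σ_0 = σ_4 = 0.
Hence σ_0 = 0, σ_1 = 151/27, σ_2 = 142/81, σ_3 = -319/81, σ_4 = 0.
On [2, 5], S'(t) = b_2 + 2c_2·(t - 2) + 3d_2·(t - 2)² with b_2 = Δ_2 - h_2(2σ_2 + σ_3)/6 = 791/162, c_2 = σ_2/2 = 71/81, d_2 = (σ_3 - σ_2)/(6h_2) = -461/1458. So S'(2) = 791/162.

4.8827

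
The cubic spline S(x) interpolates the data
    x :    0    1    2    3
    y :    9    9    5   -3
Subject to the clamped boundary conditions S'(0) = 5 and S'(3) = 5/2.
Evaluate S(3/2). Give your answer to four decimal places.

7.8958

Let σ_i = S''(x_i). Step sizes h_i = 1, 1, 1; slopes of the chords Δ_i = (y_(i+1) - y_i)/h_i = 0, -4, -8.
  1·σ_0 + 4·σ_1 + 1·σ_2 = 6(Δ_1 - Δ_0) = -24
  1·σ_1 + 4·σ_2 + 1·σ_3 = 6(Δ_2 - Δ_1) = -24
Clamped end conditions give two more equations: 2h_0·σ_0 + h_0·σ_1 = 6(Δ_0 - S'(0)) = -30 and h_2·σ_2 + 2h_2·σ_3 = 6(S'(3) - Δ_2) = 63.
Solving: σ_0 = -241/15, σ_1 = 32/15, σ_2 = -247/15, σ_3 = 596/15.
On [1, 2], S(x) = 9 - 59/30·(x - 1) + 16/15·(x - 1)² - 31/10·(x - 1)³.
With (x - 1) = 1/2: S(3/2) = 379/48.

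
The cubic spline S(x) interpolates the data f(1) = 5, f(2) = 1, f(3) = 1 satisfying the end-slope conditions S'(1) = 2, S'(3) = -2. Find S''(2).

Put M_i = S'' at the i-th knot. Here h = (1, 1) and Δ = (-4, 0), so the interior equations h_(i-1)·M_(i-1) + 2(h_(i-1)+h_i)·M_i + h_i·M_(i+1) = 6(Δ_i − Δ_(i-1)) read
  1·M_0 + 4·M_1 + 1·M_2 = 6(Δ_1 - Δ_0) = 24
Clamped end conditions give two more equations: 2h_0·M_0 + h_0·M_1 = 6(Δ_0 - S'(1)) = -36 and h_1·M_1 + 2h_1·M_2 = 6(S'(3) - Δ_1) = -12.
Solving: M_0 = -26, M_1 = 16, M_2 = -14.

16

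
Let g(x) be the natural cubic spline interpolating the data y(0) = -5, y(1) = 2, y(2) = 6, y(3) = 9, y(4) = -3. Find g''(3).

-24

With M_i denoting the second derivative at x_i, h_i = 1, 1, 1, 1, and Δ_i = (y_(i+1) − y_i)/h_i = 7, 4, 3, -12:
  1·M_0 + 4·M_1 + 1·M_2 = 6(Δ_1 - Δ_0) = -18
  1·M_1 + 4·M_2 + 1·M_3 = 6(Δ_2 - Δ_1) = -6
  1·M_2 + 4·M_3 + 1·M_4 = 6(Δ_3 - Δ_2) = -90
Natural end conditions: M_0 = M_4 = 0.
Solving the tridiagonal system: M_0 = 0, M_1 = -6, M_2 = 6, M_3 = -24, M_4 = 0.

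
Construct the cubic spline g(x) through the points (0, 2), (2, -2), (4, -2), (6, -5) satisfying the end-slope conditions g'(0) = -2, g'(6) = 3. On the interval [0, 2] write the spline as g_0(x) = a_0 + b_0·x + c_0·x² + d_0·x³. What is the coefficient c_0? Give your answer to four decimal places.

-0.7167

Put M_i = g'' at the i-th knot. Here h = (2, 2, 2) and Δ = (-2, 0, -3/2), so the interior equations h_(i-1)·M_(i-1) + 2(h_(i-1)+h_i)·M_i + h_i·M_(i+1) = 6(Δ_i − Δ_(i-1)) read
  2·M_0 + 8·M_1 + 2·M_2 = 6(Δ_1 - Δ_0) = 12
  2·M_1 + 8·M_2 + 2·M_3 = 6(Δ_2 - Δ_1) = -9
Clamped end conditions give two more equations: 2h_0·M_0 + h_0·M_1 = 6(Δ_0 - g'(0)) = 0 and h_2·M_2 + 2h_2·M_3 = 6(g'(6) - Δ_2) = 27.
Solving: M_0 = -43/30, M_1 = 43/15, M_2 = -121/30, M_3 = 263/30.
On [0, 2], with g_0(x) = a_0 + b_0·x + c_0·x² + d_0·x³: c_0 = M_0/2 = -43/60, d_0 = (M_1 - M_0)/(6h_0) = 43/120, b_0 = Δ_0 - h_0(2M_0 + M_1)/6 = -2.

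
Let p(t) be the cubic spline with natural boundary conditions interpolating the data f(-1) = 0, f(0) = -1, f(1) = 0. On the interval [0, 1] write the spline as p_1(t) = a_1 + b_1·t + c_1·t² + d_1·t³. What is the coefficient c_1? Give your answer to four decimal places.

Write M_i for p''(x_i). With h_i = 1, 1 and divided differences Δ_i = -1, 1, the continuity of p' gives the tridiagonal system
  1·M_0 + 4·M_1 + 1·M_2 = 6(Δ_1 - Δ_0) = 12
Natural end conditions: M_0 = M_2 = 0.
Hence M_0 = 0, M_1 = 3, M_2 = 0.
On [0, 1], with p_1(t) = a_1 + b_1·t + c_1·t² + d_1·t³: c_1 = M_1/2 = 3/2, d_1 = (M_2 - M_1)/(6h_1) = -1/2, b_1 = Δ_1 - h_1(2M_1 + M_2)/6 = 0.

1.5000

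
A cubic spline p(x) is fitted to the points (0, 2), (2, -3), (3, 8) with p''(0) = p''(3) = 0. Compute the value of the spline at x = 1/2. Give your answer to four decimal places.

-1.3594

Write M_i for p''(x_i). With h_i = 2, 1 and divided differences Δ_i = -5/2, 11, the continuity of p' gives the tridiagonal system
  2·M_0 + 6·M_1 + 1·M_2 = 6(Δ_1 - Δ_0) = 81
Natural end conditions: M_0 = M_2 = 0.
Forward elimination and back-substitution give M_0 = 0, M_1 = 27/2, M_2 = 0.
On [0, 2], p(x) = 2 - 7·x + 0·x² + 9/8·x³.
With x = 1/2: p(1/2) = -87/64.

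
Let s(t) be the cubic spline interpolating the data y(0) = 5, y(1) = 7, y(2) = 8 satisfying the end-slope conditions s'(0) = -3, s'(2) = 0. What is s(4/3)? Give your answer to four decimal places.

7.7037

Let M_i = s''(x_i). Step sizes h_i = 1, 1; slopes of the chords Δ_i = (y_(i+1) - y_i)/h_i = 2, 1.
  1·M_0 + 4·M_1 + 1·M_2 = 6(Δ_1 - Δ_0) = -6
Clamped end conditions give two more equations: 2h_0·M_0 + h_0·M_1 = 6(Δ_0 - s'(0)) = 30 and h_1·M_1 + 2h_1·M_2 = 6(s'(2) - Δ_1) = -6.
Solving the tridiagonal system: M_0 = 18, M_1 = -6, M_2 = 0.
On [1, 2], s(t) = 7 + 3·(t - 1) - 3·(t - 1)² + 1·(t - 1)³.
With (t - 1) = 1/3: s(4/3) = 208/27.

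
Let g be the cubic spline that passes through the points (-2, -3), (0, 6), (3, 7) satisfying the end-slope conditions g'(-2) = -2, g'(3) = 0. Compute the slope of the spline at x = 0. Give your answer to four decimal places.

4.8500

Let σ_i = g''(x_i). Step sizes h_i = 2, 3; slopes of the chords Δ_i = (y_(i+1) - y_i)/h_i = 9/2, 1/3.
  2·σ_0 + 10·σ_1 + 3·σ_2 = 6(Δ_1 - Δ_0) = -25
Clamped end conditions give two more equations: 2h_0·σ_0 + h_0·σ_1 = 6(Δ_0 - g'(-2)) = 39 and h_1·σ_1 + 2h_1·σ_2 = 6(g'(3) - Δ_1) = -2.
Solving the tridiagonal system: σ_0 = 253/20, σ_1 = -29/5, σ_2 = 77/30.
On [0, 3], g'(x) = b_1 + 2c_1·x + 3d_1·x² with b_1 = Δ_1 - h_1(2σ_1 + σ_2)/6 = 97/20, c_1 = σ_1/2 = -29/10, d_1 = (σ_2 - σ_1)/(6h_1) = 251/540. So g'(0) = 97/20.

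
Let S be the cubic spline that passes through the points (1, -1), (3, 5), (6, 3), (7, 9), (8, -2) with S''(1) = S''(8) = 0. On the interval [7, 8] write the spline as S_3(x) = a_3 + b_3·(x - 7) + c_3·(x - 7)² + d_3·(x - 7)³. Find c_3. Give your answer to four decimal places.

Put m_i = S'' at the i-th knot. Here h = (2, 3, 1, 1) and Δ = (3, -2/3, 6, -11), so the interior equations h_(i-1)·m_(i-1) + 2(h_(i-1)+h_i)·m_i + h_i·m_(i+1) = 6(Δ_i − Δ_(i-1)) read
  2·m_0 + 10·m_1 + 3·m_2 = 6(Δ_1 - Δ_0) = -22
  3·m_1 + 8·m_2 + 1·m_3 = 6(Δ_2 - Δ_1) = 40
  1·m_2 + 4·m_3 + 1·m_4 = 6(Δ_3 - Δ_2) = -102
Natural end conditions: m_0 = m_4 = 0.
Forward elimination and back-substitution give m_0 = 0, m_1 = -734/137, m_2 = 1442/137, m_3 = -3854/137, m_4 = 0.
On [7, 8], with S_3(x) = a_3 + b_3·(x - 7) + c_3·(x - 7)² + d_3·(x - 7)³: c_3 = m_3/2 = -1927/137, d_3 = (m_4 - m_3)/(6h_3) = 1927/411, b_3 = Δ_3 - h_3(2m_3 + m_4)/6 = -667/411.

-14.0657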